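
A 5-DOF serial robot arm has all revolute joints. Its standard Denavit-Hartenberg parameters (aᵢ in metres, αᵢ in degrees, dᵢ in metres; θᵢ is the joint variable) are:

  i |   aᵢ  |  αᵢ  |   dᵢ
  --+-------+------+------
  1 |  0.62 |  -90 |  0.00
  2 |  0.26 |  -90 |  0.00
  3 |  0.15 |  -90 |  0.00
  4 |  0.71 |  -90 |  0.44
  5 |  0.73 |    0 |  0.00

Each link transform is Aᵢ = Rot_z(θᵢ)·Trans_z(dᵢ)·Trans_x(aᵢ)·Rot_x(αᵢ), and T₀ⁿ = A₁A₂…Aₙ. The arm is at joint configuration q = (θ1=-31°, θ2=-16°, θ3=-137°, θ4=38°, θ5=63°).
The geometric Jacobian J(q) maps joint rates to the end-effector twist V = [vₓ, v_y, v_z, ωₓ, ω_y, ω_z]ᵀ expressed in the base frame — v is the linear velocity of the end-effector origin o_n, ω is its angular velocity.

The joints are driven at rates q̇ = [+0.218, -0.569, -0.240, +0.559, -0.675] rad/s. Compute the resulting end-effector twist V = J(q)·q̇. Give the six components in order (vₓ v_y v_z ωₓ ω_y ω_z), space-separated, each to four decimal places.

-0.4951 0.2072 0.2866 0.1961 0.0259 -0.0413

o_n = [0.1527, 0.5010, 0.4528]
J₁: ẑ×o_n = [-0.5010, 0.1527, 0.0000], ω = ẑ
J2: z=[0.5150, 0.8572, 0.0000] o=[0.5314, -0.3193, 0.0000] → [0.3881, -0.2332, 0.7471, 0.5150, 0.8572, 0.0000]
J3: z=[0.2363, -0.1420, -0.9613] o=[0.7457, -0.4480, 0.0717] → [0.8582, 0.4800, 0.1400, 0.2363, -0.1420, -0.9613]
J4: z=[0.9386, 0.2892, 0.1880] o=[0.7080, -0.3060, 0.0414] → [-0.0327, -0.4905, 0.9181, 0.9386, 0.2892, 0.1880]
J5: z=[-0.0314, -0.4710, 0.8816] o=[0.8771, 0.4129, 0.4315] → [-0.0876, -0.6379, -0.3439, -0.0314, -0.4710, 0.8816]
V = J·q̇ = [-0.4951, 0.2072, 0.2866, 0.1961, 0.0259, -0.0413]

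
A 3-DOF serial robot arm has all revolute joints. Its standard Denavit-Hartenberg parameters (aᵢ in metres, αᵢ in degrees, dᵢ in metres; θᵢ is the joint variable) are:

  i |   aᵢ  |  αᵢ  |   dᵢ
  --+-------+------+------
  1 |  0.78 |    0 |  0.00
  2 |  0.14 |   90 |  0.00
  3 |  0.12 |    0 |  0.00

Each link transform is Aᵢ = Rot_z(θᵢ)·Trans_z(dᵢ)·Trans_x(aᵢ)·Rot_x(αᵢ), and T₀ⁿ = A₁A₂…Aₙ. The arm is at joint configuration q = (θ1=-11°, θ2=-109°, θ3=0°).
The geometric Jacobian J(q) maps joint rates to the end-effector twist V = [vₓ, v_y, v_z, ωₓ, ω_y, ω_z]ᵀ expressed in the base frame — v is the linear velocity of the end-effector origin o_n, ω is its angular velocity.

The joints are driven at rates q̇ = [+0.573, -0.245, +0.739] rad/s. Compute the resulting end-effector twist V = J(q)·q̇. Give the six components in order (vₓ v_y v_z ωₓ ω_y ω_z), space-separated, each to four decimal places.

o_n = [0.6357, -0.3740, 0.0000]
J₁: ẑ×o_n = [0.3740, 0.6357, -0.0000], ω = ẑ
J2: z=[0.0000, 0.0000, 1.0000] o=[0.7657, -0.1488, 0.0000] → [0.2252, -0.1300, 0.0000, 0.0000, 0.0000, 1.0000]
J3: z=[-0.8660, 0.5000, 0.0000] o=[0.6957, -0.2701, 0.0000] → [0.0000, -0.0000, 0.1200, -0.8660, 0.5000, 0.0000]
V = J·q̇ = [0.1591, 0.3961, 0.0887, -0.6400, 0.3695, 0.3280]

0.1591 0.3961 0.0887 -0.6400 0.3695 0.3280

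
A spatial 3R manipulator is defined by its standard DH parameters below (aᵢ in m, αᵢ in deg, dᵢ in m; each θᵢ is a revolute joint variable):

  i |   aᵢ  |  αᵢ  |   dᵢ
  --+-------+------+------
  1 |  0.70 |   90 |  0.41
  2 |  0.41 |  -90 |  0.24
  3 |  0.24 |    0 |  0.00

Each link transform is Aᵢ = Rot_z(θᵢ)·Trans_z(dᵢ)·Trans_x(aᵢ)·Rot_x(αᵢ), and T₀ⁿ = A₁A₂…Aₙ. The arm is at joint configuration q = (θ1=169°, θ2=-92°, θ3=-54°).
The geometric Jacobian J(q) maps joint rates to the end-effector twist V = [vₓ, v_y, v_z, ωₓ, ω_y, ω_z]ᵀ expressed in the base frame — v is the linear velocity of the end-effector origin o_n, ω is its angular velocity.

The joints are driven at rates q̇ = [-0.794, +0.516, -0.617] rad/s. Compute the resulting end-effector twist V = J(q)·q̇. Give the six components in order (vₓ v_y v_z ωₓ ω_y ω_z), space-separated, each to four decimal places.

o_n = [-0.5854, 0.5561, -0.1407]
J₁: ẑ×o_n = [-0.5561, -0.5854, 0.0000], ω = ẑ
J2: z=[0.1908, 0.9816, 0.0000] o=[-0.6871, 0.1336, 0.4100] → [-0.5406, 0.1051, -0.0192, 0.1908, 0.9816, 0.0000]
J3: z=[-0.9810, 0.1907, -0.0349] o=[-0.6273, 0.3664, 0.0002] → [-0.0203, -0.1398, -0.1940, -0.9810, 0.1907, -0.0349]
V = J·q̇ = [0.1751, 0.6053, 0.1098, 0.7038, 0.3889, -0.7725]

0.1751 0.6053 0.1098 0.7038 0.3889 -0.7725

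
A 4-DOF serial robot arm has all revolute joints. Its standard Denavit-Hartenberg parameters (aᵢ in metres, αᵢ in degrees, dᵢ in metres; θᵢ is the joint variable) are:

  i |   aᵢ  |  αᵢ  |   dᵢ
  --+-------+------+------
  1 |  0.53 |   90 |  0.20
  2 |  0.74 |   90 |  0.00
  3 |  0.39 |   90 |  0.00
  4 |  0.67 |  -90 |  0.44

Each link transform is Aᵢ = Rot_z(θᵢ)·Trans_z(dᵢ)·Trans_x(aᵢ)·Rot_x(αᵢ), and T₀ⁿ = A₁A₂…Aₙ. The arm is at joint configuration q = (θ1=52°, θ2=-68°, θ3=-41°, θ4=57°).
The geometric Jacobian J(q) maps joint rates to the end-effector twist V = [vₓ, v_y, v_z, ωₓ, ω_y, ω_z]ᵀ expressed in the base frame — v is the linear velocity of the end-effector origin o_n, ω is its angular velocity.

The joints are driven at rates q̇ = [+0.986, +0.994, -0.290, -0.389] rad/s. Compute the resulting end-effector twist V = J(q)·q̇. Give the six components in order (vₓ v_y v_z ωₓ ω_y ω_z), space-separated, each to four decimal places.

-0.2117 0.7213 -0.0150 1.2390 -0.5055 0.8580

o_n = [-0.4109, 0.8179, -0.9572]
J₁: ẑ×o_n = [-0.8179, -0.4109, 0.0000], ω = ẑ
J2: z=[0.7880, -0.6157, 0.0000] o=[0.3263, 0.4176, 0.2000] → [0.7125, 0.9119, -0.1385, 0.7880, -0.6157, 0.0000]
J3: z=[-0.5708, -0.7306, -0.3746] o=[0.4970, 0.6361, -0.4861] → [0.4123, 0.0712, -0.7671, -0.5708, -0.7306, -0.3746]
J4: z=[-0.7460, 0.2710, 0.6083] o=[0.3632, 0.8805, -0.7590] → [-0.0156, -0.6188, 0.2565, -0.7460, 0.2710, 0.6083]
V = J·q̇ = [-0.2117, 0.7213, -0.0150, 1.2390, -0.5055, 0.8580]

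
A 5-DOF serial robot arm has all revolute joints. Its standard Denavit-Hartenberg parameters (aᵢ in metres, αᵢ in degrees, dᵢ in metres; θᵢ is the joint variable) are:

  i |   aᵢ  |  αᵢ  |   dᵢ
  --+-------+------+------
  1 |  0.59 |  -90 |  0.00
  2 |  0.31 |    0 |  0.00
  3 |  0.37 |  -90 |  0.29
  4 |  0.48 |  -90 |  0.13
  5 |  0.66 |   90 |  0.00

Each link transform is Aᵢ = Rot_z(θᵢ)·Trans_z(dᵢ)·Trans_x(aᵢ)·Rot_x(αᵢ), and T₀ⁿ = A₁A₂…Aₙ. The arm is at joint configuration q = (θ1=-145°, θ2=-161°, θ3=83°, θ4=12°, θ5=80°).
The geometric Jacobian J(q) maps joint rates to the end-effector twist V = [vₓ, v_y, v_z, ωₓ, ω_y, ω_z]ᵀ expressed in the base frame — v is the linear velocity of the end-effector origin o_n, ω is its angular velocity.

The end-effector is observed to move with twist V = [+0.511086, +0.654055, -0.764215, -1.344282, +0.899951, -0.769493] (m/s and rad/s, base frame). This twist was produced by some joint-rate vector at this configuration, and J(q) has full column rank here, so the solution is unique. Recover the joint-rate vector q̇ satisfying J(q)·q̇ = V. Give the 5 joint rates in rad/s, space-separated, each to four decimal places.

o_n = [0.1068, -0.1283, 1.1399]
J₁: ẑ×o_n = [0.1283, 0.1068, -0.0000], ω = ẑ
J2: z=[0.5736, -0.8192, 0.0000] o=[-0.4833, -0.3384, 0.0000] → [-0.9337, -0.6538, 0.6039, 0.5736, -0.8192, 0.0000]
J3: z=[0.5736, -0.8192, 0.0000] o=[-0.2432, -0.1703, 0.1009] → [-0.8510, -0.5959, 0.3108, 0.5736, -0.8192, 0.0000]
J4: z=[-0.8013, -0.5610, -0.2079] o=[-0.1399, -0.4520, 0.4628] → [-0.3125, 0.4912, -0.1209, -0.8013, -0.5610, -0.2079]
J5: z=[-0.5256, 0.8260, -0.2034] o=[-0.3812, -0.4991, 0.8951] → [0.2776, 0.0294, -0.5980, -0.5256, 0.8260, -0.2034]
q̇ = J⁺·V = [-0.4530, 0.1620, -0.7860, 0.6380, 0.9040]

-0.4530 0.1620 -0.7860 0.6380 0.9040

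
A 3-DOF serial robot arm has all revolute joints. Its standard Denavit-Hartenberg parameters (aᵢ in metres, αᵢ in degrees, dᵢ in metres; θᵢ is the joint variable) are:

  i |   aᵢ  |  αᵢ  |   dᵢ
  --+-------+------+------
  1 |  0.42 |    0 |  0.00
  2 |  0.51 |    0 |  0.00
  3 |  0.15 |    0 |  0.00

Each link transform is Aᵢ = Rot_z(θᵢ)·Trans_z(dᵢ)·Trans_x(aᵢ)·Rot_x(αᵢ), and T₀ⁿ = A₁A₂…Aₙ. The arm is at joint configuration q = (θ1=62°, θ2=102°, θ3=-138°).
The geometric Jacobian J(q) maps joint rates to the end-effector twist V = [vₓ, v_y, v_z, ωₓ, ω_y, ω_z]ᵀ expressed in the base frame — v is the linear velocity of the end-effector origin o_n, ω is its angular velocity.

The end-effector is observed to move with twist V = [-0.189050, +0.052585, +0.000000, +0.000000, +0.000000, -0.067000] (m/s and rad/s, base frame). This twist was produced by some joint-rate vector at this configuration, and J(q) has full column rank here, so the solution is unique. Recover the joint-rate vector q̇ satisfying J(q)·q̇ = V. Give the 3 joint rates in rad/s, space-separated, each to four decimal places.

o_n = [-0.1582, 0.5772, 0.0000]
J₁: ẑ×o_n = [-0.5772, -0.1582, 0.0000], ω = ẑ
J2: z=[0.0000, 0.0000, 1.0000] o=[0.1972, 0.3708, 0.0000] → [-0.2063, -0.3554, 0.0000, 0.0000, 0.0000, 1.0000]
J3: z=[0.0000, 0.0000, 1.0000] o=[-0.2931, 0.5114, 0.0000] → [-0.0658, 0.1348, 0.0000, 0.0000, 0.0000, 1.0000]
q̇ = J⁺·V = [0.4940, -0.4210, -0.1400]

0.4940 -0.4210 -0.1400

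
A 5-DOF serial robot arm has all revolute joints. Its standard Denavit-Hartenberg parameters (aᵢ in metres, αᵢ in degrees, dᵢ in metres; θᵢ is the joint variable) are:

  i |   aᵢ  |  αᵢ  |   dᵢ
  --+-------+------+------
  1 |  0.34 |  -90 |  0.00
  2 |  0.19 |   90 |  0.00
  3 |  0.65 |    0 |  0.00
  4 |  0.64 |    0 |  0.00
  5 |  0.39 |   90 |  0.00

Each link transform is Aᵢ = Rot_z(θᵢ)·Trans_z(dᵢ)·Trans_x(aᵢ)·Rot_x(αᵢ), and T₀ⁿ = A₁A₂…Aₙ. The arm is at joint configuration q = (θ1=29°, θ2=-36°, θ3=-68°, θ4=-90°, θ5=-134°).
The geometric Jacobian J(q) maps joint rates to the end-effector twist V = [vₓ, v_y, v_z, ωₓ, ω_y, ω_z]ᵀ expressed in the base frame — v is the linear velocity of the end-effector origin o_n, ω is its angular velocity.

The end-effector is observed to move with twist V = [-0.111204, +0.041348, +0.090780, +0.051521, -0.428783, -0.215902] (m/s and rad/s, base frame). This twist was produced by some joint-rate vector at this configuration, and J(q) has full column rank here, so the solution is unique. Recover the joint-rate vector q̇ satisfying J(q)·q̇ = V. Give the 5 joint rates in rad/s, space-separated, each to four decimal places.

o_n = [0.5207, -0.2611, -0.0081]
J₁: ẑ×o_n = [0.2611, 0.5207, -0.0000], ω = ẑ
J2: z=[-0.4848, 0.8746, 0.0000] o=[0.2974, 0.1648, 0.0000] → [-0.0071, -0.0039, 0.0112, -0.4848, 0.8746, 0.0000]
J3: z=[-0.5141, -0.2850, 0.8090] o=[0.4318, 0.2394, 0.1117] → [0.4390, 0.0103, 0.2826, -0.5141, -0.2850, 0.8090]
J4: z=[-0.5141, -0.2850, 0.8090] o=[0.8963, -0.1922, 0.2548] → [0.1306, -0.4390, -0.0716, -0.5141, -0.2850, 0.8090]
J5: z=[-0.5141, -0.2850, 0.8090] o=[0.5926, -0.6347, -0.0940] → [-0.3267, -0.0140, -0.2125, -0.5141, -0.2850, 0.8090]
q̇ = J⁺·V = [-0.4400, -0.4000, 0.4860, -0.6140, 0.4050]

-0.4400 -0.4000 0.4860 -0.6140 0.4050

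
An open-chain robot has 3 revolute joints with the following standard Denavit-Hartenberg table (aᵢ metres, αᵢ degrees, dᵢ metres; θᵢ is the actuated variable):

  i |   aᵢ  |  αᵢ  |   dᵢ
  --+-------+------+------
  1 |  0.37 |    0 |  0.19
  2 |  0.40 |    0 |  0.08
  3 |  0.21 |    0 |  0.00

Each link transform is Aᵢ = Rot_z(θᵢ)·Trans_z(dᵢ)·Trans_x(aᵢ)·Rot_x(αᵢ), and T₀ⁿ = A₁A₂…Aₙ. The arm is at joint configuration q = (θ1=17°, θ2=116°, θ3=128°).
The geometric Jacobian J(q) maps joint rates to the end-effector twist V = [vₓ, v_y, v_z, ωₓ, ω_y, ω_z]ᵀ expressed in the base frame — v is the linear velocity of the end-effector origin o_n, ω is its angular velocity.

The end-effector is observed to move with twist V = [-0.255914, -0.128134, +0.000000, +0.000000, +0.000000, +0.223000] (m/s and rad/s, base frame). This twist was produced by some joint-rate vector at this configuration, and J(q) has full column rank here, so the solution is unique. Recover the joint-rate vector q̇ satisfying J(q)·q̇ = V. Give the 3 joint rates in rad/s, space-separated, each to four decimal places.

o_n = [0.0482, 0.1933, 0.2700]
J₁: ẑ×o_n = [-0.1933, 0.0482, 0.0000], ω = ẑ
J2: z=[0.0000, 0.0000, 1.0000] o=[0.3538, 0.1082, 0.1900] → [-0.0851, -0.3057, 0.0000, 0.0000, 0.0000, 1.0000]
J3: z=[0.0000, 0.0000, 1.0000] o=[0.0810, 0.4007, 0.2700] → [0.2074, -0.0329, 0.0000, 0.0000, 0.0000, 1.0000]
q̇ = J⁺·V = [0.3540, 0.5480, -0.6790]

0.3540 0.5480 -0.6790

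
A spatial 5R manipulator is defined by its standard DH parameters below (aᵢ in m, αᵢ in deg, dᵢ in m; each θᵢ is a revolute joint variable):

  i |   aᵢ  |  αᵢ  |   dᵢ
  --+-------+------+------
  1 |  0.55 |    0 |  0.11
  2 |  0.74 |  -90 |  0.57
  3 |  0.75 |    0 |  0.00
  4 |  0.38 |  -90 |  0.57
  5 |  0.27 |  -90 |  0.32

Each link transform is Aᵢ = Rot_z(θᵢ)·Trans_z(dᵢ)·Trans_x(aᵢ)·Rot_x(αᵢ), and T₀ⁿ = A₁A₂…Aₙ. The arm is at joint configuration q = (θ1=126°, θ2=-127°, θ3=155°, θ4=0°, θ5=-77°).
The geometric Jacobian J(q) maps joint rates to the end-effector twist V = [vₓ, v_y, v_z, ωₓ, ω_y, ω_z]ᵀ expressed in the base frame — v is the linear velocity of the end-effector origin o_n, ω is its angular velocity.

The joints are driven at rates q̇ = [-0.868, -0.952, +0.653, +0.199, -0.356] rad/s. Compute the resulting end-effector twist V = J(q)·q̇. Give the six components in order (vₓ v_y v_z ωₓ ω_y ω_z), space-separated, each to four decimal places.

o_n = [-0.7831, 1.2862, 0.4668]
J₁: ẑ×o_n = [-1.2862, -0.7831, 0.0000], ω = ẑ
J2: z=[0.0000, 0.0000, 1.0000] o=[-0.3233, 0.4450, 0.1100] → [-0.8412, -0.4598, 0.0000, 0.0000, 0.0000, 1.0000]
J3: z=[0.0175, 0.9998, 0.0000] o=[0.4166, 0.4320, 0.6800] → [-0.2132, 0.0037, 1.2144, 0.0175, 0.9998, 0.0000]
J4: z=[0.0175, 0.9998, 0.0000] o=[-0.2630, 0.4439, 0.3630] → [0.1037, -0.0018, 0.5347, 0.0175, 0.9998, 0.0000]
J5: z=[-0.4226, 0.0074, 0.9063] o=[-0.5974, 1.0198, 0.2024] → [-0.2395, -0.0566, -0.1112, -0.4226, 0.0074, 0.9063]
V = J·q̇ = [1.8840, 1.1397, 0.9390, 0.1653, 0.8492, -2.1426]

1.8840 1.1397 0.9390 0.1653 0.8492 -2.1426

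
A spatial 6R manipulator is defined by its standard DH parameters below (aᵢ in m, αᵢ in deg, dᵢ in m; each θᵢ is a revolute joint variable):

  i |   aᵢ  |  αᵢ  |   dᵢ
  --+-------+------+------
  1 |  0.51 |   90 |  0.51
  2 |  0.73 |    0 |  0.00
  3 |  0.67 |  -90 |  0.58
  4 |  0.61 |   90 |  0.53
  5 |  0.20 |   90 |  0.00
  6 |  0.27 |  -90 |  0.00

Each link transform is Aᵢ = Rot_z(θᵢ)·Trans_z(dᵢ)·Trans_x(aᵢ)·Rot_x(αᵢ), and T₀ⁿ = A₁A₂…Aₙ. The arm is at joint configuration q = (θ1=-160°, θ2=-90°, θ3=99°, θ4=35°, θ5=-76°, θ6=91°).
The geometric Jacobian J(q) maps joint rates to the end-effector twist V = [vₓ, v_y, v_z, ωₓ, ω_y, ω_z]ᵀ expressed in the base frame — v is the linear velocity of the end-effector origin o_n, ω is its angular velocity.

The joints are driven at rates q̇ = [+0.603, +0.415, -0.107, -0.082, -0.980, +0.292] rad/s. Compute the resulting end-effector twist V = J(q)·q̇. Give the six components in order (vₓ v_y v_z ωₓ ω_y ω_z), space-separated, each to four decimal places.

0.0957 -0.9380 0.4037 0.8283 -0.0521 0.3280

o_n = [-1.8395, -0.2181, 0.3296]
J₁: ẑ×o_n = [0.2181, -1.8395, 0.0000], ω = ẑ
J2: z=[-0.3420, 0.9397, 0.0000] o=[-0.4792, -0.1744, 0.5100] → [-0.1695, -0.0617, 1.2932, -0.3420, 0.9397, 0.0000]
J3: z=[-0.3420, 0.9397, 0.0000] o=[-0.4792, -0.1744, -0.2200] → [0.5164, 0.1880, 1.2932, -0.3420, 0.9397, 0.0000]
J4: z=[0.1470, 0.0535, 0.9877] o=[-1.2995, 0.1443, -0.1152] → [0.3817, -0.5988, -0.0244, 0.1470, 0.0535, 0.9877]
J5: z=[-0.8125, 0.5760, 0.0897] o=[-1.5656, -0.3250, 0.4865] → [-0.0999, -0.1520, 0.0709, -0.8125, 0.5760, 0.0897]
J6: z=[0.5118, 0.7785, -0.3633] o=[-1.6215, -0.3748, 0.3010] → [0.0792, 0.0646, 0.2499, 0.5118, 0.7785, -0.3633]
V = J·q̇ = [0.0957, -0.9380, 0.4037, 0.8283, -0.0521, 0.3280]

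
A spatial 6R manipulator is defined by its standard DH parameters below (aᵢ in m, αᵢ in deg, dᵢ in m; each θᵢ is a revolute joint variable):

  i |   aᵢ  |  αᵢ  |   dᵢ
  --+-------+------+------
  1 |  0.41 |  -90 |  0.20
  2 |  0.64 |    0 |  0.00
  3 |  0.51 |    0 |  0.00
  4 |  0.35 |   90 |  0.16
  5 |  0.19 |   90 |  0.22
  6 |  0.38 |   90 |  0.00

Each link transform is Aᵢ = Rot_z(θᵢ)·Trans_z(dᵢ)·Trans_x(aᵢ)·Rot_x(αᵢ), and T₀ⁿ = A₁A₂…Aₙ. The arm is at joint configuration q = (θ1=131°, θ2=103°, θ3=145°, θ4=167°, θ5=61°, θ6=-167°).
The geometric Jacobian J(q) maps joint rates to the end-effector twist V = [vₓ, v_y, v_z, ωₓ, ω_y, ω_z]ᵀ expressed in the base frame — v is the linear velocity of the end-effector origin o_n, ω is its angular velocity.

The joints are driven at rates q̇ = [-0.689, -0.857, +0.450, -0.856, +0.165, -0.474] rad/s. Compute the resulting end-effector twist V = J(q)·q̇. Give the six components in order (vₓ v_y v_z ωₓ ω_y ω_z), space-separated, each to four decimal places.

o_n = [-0.2221, 0.2519, -0.0887]
J₁: ẑ×o_n = [-0.2519, -0.2221, 0.0000], ω = ẑ
J2: z=[-0.7547, -0.6561, 0.0000] o=[-0.2690, 0.3094, 0.2000] → [0.1894, -0.2179, 0.0742, -0.7547, -0.6561, 0.0000]
J3: z=[-0.7547, -0.6561, 0.0000] o=[-0.1745, 0.2008, -0.4236] → [-0.2197, 0.2528, -0.0698, -0.7547, -0.6561, 0.0000]
J4: z=[-0.7547, -0.6561, 0.0000] o=[-0.0492, 0.0566, 0.0493] → [0.0905, -0.1041, -0.2608, -0.7547, -0.6561, 0.0000]
J5: z=[-0.5374, 0.6182, 0.5736] o=[-0.3017, 0.1031, -0.2374] → [0.0066, 0.1256, -0.1291, -0.5374, 0.6182, 0.5736]
J6: z=[0.0368, 0.6967, -0.7164] o=[-0.5800, 0.1700, -0.1867] → [0.1270, -0.2600, -0.2463, 0.0368, 0.6967, -0.7164]
V = J·q̇ = [-0.2242, 0.6866, 0.2237, 0.8471, 0.6004, -0.2548]

-0.2242 0.6866 0.2237 0.8471 0.6004 -0.2548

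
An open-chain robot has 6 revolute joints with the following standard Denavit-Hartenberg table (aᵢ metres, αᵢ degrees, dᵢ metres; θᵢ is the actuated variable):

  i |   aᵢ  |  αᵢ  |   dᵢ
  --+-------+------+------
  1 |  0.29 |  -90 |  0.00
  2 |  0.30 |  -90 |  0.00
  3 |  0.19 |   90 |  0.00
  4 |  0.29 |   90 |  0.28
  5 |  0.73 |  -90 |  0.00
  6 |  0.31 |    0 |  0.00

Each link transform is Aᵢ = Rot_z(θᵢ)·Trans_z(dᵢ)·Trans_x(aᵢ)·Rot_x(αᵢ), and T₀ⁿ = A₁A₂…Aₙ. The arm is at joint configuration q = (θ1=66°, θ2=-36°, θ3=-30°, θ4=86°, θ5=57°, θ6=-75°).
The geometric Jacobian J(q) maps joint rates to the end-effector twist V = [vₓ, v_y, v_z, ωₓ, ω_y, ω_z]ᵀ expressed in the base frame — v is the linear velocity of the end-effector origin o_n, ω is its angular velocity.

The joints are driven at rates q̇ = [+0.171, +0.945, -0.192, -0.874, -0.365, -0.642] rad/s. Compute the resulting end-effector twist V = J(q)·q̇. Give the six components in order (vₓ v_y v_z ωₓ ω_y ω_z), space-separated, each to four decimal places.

-0.2947 -0.1223 -0.1620 0.4508 0.3291 0.0646

o_n = [-0.6236, 1.3058, -0.4042]
J₁: ẑ×o_n = [-1.3058, -0.6236, 0.0000], ω = ẑ
J2: z=[-0.9135, 0.4067, 0.0000] o=[0.1180, 0.2649, 0.0000] → [-0.1644, -0.3693, -0.6492, -0.9135, 0.4067, 0.0000]
J3: z=[0.2391, 0.5370, -0.8090] o=[0.2167, 0.4867, 0.1763] → [0.3510, 0.8186, 0.6471, 0.2391, 0.5370, -0.8090]
J4: z=[-0.9557, -0.0173, -0.2939] o=[0.1840, 0.6469, 0.2731] → [0.2053, -0.4099, -0.6436, -0.9557, -0.0173, -0.2939]
J5: z=[-0.1881, 0.8039, 0.5642] o=[-0.0179, 0.8145, -0.0330] → [-0.5756, -0.4116, 0.3946, -0.1881, 0.8039, 0.5642]
J6: z=[-0.7105, -0.5080, 0.4870] o=[-0.5129, 1.0402, -0.5197] → [-0.1880, 0.0281, -0.2449, -0.7105, -0.5080, 0.4870]
V = J·q̇ = [-0.2947, -0.1223, -0.1620, 0.4508, 0.3291, 0.0646]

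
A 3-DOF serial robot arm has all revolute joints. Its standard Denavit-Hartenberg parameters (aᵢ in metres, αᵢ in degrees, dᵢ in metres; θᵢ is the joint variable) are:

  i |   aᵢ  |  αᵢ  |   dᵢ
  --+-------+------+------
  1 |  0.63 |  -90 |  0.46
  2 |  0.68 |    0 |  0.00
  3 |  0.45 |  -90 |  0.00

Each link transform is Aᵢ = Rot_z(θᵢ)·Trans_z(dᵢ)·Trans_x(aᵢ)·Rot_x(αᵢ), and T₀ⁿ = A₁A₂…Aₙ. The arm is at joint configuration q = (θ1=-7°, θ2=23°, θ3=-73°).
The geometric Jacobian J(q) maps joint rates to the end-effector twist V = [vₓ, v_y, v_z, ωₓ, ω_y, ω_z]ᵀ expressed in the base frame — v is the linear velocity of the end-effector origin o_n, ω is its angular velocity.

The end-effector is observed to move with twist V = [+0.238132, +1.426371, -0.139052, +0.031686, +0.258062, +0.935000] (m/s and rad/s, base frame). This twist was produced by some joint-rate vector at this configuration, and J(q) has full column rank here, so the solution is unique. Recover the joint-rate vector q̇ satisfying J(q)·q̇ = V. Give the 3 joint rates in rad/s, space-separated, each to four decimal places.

o_n = [1.5337, -0.1883, 0.5390]
J₁: ẑ×o_n = [0.1883, 1.5337, -0.0000], ω = ẑ
J2: z=[0.1219, 0.9925, 0.0000] o=[0.6253, -0.0768, 0.4600] → [0.0784, -0.0096, -0.9152, 0.1219, 0.9925, 0.0000]
J3: z=[0.1219, 0.9925, 0.0000] o=[1.2466, -0.1531, 0.1943] → [0.3422, -0.0420, -0.2893, 0.1219, 0.9925, 0.0000]
q̇ = J⁺·V = [0.9350, 0.1020, 0.1580]

0.9350 0.1020 0.1580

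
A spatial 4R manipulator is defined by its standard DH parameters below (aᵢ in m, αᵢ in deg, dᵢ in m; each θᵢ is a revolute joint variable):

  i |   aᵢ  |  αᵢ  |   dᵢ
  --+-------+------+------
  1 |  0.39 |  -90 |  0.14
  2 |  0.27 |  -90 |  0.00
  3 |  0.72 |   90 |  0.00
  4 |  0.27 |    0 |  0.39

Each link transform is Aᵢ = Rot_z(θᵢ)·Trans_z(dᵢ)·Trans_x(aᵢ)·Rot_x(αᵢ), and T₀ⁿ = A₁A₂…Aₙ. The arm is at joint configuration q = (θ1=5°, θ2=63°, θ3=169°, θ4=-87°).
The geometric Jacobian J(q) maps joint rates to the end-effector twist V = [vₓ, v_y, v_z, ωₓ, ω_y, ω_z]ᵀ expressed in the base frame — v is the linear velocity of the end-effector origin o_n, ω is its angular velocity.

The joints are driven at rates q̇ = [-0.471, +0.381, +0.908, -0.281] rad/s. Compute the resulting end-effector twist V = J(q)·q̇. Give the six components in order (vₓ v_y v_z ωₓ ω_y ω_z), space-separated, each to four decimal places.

-0.2828 0.3616 0.3321 -0.8875 0.5817 -0.8354

o_n = [0.5033, -0.4809, 0.5976]
J₁: ẑ×o_n = [0.4809, 0.5033, -0.0000], ω = ẑ
J2: z=[-0.0872, 0.9962, 0.0000] o=[0.3885, 0.0340, 0.1400] → [0.4559, 0.0399, -0.0694, -0.0872, 0.9962, 0.0000]
J3: z=[-0.8876, -0.0777, -0.4540] o=[0.5106, 0.0447, -0.1006] → [-0.2928, 0.6231, 0.4659, -0.8876, -0.0777, -0.4540]
J4: z=[0.1719, -0.9703, -0.1700] o=[0.2030, -0.1202, 0.5292] → [-0.1278, -0.0628, 0.2294, 0.1719, -0.9703, -0.1700]
V = J·q̇ = [-0.2828, 0.3616, 0.3321, -0.8875, 0.5817, -0.8354]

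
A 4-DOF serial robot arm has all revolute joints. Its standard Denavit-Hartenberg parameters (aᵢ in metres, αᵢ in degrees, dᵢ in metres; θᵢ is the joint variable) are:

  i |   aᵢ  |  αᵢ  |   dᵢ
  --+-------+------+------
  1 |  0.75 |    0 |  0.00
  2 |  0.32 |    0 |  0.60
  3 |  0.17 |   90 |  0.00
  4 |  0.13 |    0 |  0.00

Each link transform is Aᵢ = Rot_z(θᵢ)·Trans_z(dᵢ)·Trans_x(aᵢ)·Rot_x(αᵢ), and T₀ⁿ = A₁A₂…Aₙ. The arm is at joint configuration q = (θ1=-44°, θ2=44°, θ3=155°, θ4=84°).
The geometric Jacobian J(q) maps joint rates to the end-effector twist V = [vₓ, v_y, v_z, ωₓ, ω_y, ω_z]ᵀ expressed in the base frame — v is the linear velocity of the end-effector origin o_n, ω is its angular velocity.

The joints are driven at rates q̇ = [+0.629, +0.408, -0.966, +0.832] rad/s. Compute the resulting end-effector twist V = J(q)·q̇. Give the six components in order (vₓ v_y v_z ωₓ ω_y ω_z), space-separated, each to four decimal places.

o_n = [0.6931, -0.4434, 0.7293]
J₁: ẑ×o_n = [0.4434, 0.6931, -0.0000], ω = ẑ
J2: z=[0.0000, 0.0000, 1.0000] o=[0.5395, -0.5210, 0.0000] → [-0.0776, 0.1536, 0.0000, 0.0000, 0.0000, 1.0000]
J3: z=[0.0000, 0.0000, 1.0000] o=[0.8595, -0.5210, 0.6000] → [-0.0776, -0.1664, 0.0000, 0.0000, 0.0000, 1.0000]
J4: z=[0.4226, 0.9063, 0.0000] o=[0.7054, -0.4491, 0.6000] → [0.1172, -0.0546, 0.0136, 0.4226, 0.9063, 0.0000]
V = J·q̇ = [0.4197, 0.6139, 0.0113, 0.3516, 0.7540, 0.0710]

0.4197 0.6139 0.0113 0.3516 0.7540 0.0710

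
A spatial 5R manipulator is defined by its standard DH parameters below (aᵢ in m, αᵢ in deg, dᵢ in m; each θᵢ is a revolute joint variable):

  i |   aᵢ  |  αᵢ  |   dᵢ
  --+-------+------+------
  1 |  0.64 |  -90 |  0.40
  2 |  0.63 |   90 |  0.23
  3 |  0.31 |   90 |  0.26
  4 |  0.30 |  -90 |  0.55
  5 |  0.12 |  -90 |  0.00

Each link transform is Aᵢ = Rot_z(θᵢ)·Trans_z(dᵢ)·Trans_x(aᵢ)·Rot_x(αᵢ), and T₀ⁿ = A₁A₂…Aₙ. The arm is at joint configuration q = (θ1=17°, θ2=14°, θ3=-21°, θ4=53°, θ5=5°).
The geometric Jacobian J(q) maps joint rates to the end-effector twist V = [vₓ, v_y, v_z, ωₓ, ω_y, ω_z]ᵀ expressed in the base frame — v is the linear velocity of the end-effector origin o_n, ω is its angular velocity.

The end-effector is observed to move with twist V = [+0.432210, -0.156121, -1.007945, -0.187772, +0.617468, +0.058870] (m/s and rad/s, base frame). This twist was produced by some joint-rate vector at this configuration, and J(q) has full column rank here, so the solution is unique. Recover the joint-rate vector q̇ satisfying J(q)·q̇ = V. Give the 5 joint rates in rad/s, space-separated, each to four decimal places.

o_n = [1.7811, 0.0475, 0.7447]
J₁: ẑ×o_n = [-0.0475, 1.7811, 0.0000], ω = ẑ
J2: z=[-0.2924, 0.9563, 0.0000] o=[0.6120, 0.1871, 0.4000] → [0.3297, 0.1008, -1.0772, -0.2924, 0.9563, 0.0000]
J3: z=[0.2314, 0.0707, 0.9703] o=[1.1294, 0.5858, 0.2476] → [0.5574, 0.5174, -0.1706, 0.2314, 0.0707, 0.9703]
J4: z=[-0.0596, -0.9945, 0.0867] o=[1.4905, 0.5800, 0.4299] → [-0.2669, 0.0439, 0.3207, -0.0596, -0.9945, 0.0867]
J5: z=[-0.6363, 0.1048, 0.7643] o=[1.6885, 0.0360, 0.6692] → [-0.0009, 0.1188, -0.0170, -0.6363, 0.1048, 0.7643]
q̇ = J⁺·V = [-0.2450, 0.9860, 0.3360, 0.3440, -0.0680]

-0.2450 0.9860 0.3360 0.3440 -0.0680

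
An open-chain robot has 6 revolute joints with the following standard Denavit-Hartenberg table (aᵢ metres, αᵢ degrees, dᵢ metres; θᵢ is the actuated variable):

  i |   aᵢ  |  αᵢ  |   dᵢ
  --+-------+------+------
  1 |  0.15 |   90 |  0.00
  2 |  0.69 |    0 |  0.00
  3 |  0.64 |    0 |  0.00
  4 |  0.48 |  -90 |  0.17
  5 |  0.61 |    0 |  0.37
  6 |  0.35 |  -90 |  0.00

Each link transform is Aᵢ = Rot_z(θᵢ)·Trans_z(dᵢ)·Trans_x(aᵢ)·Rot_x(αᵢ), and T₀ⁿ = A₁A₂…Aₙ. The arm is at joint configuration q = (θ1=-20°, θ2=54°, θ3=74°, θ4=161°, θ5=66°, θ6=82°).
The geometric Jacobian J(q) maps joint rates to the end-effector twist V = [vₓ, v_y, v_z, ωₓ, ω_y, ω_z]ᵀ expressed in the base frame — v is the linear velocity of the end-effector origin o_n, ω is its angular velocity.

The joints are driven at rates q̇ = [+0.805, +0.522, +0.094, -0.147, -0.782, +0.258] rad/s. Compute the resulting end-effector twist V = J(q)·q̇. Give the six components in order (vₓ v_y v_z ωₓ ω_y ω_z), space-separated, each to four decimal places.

-0.5430 0.7151 -0.3050 -0.6260 -0.2713 0.6344

o_n = [0.8084, 0.3153, 0.7752]
J₁: ẑ×o_n = [-0.3153, 0.8084, 0.0000], ω = ẑ
J2: z=[-0.3420, -0.9397, 0.0000] o=[0.1410, -0.0513, 0.0000] → [-0.7285, 0.2651, 0.5018, -0.3420, -0.9397, 0.0000]
J3: z=[-0.3420, -0.9397, 0.0000] o=[0.5221, -0.1900, 0.5582] → [-0.2039, 0.0742, 0.0962, -0.3420, -0.9397, 0.0000]
J4: z=[-0.3420, -0.9397, 0.0000] o=[0.1518, -0.0553, 1.0625] → [0.2700, -0.0983, 0.4903, -0.3420, -0.9397, 0.0000]
J5: z=[0.8885, -0.3234, 0.3256] o=[0.2405, -0.2684, 0.6087] → [-0.2439, 0.0369, 0.7023, 0.8885, -0.3234, 0.3256]
J6: z=[0.8885, -0.3234, 0.3256] o=[0.8358, 0.1079, 0.4946] → [-0.1583, -0.2583, 0.1754, 0.8885, -0.3234, 0.3256]
V = J·q̇ = [-0.5430, 0.7151, -0.3050, -0.6260, -0.2713, 0.6344]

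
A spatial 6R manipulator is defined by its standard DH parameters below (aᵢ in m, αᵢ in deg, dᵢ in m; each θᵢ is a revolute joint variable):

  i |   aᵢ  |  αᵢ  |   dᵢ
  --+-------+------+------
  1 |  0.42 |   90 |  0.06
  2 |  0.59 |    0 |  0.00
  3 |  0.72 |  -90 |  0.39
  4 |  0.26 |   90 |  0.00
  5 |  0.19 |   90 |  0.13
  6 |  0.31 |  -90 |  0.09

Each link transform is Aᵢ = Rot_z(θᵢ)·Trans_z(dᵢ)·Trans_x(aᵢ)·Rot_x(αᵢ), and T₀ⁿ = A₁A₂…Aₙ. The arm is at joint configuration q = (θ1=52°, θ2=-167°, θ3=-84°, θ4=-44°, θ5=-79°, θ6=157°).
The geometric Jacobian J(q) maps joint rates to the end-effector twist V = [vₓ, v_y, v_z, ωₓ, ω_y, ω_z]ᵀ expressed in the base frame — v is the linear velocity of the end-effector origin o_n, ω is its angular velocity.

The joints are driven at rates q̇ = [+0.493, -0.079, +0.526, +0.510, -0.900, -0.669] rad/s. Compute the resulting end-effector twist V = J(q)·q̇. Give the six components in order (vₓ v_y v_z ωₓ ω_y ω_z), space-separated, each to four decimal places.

0.3621 -0.2606 -0.0172 -0.3896 -0.9142 1.3232

o_n = [0.2624, -0.7642, 0.5226]
J₁: ẑ×o_n = [0.7642, 0.2624, -0.0000], ω = ẑ
J2: z=[0.7880, -0.6157, 0.0000] o=[0.2586, 0.3310, 0.0600] → [-0.2848, -0.3645, -0.8607, 0.7880, -0.6157, 0.0000]
J3: z=[0.7880, -0.6157, 0.0000] o=[-0.0954, -0.1220, -0.0727] → [-0.3665, -0.4691, -0.2858, 0.7880, -0.6157, 0.0000]
J4: z=[-0.5821, -0.7451, -0.3256] o=[0.0677, -0.5469, 0.6081] → [-0.0071, -0.1131, 0.2716, -0.5821, -0.7451, -0.3256]
J5: z=[0.7061, -0.2647, -0.6568] o=[0.1725, -0.7060, 0.7849] → [0.0312, 0.1262, -0.0173, 0.7061, -0.2647, -0.6568]
J6: z=[-0.2847, 0.7431, -0.6055] o=[0.3875, -0.6237, 0.7849] → [-0.2800, 0.0011, 0.1330, -0.2847, 0.7431, -0.6055]
V = J·q̇ = [0.3621, -0.2606, -0.0172, -0.3896, -0.9142, 1.3232]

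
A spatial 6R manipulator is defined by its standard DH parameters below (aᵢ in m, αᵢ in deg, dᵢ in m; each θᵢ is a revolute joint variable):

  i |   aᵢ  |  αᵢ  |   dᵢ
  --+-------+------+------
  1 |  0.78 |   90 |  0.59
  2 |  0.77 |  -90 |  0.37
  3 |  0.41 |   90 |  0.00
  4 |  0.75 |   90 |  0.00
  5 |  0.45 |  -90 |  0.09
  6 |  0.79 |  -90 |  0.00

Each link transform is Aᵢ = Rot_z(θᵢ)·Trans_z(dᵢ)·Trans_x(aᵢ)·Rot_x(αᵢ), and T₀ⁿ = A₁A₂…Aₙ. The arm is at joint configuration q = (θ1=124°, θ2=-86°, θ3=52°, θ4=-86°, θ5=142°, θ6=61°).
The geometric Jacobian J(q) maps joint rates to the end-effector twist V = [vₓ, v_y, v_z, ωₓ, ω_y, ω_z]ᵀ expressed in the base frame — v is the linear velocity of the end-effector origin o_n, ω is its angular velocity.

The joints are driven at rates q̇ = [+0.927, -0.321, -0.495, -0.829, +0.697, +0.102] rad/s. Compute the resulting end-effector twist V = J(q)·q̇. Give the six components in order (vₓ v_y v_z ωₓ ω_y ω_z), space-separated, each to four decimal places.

0.0263 -1.0603 0.1318 0.0399 -0.6484 2.0380

o_n = [-0.5729, 0.6439, -1.2089]
J₁: ẑ×o_n = [-0.6439, -0.5729, 0.0000], ω = ẑ
J2: z=[0.8290, 0.5592, 0.0000] o=[-0.4362, 0.6466, 0.5900] → [-1.0059, 1.4913, 0.0742, 0.8290, 0.5592, 0.0000]
J3: z=[-0.5578, 0.8270, 0.0698] o=[-0.1595, 0.8981, -0.1781] → [-0.8347, -0.6038, 0.4837, -0.5578, 0.8270, 0.0698]
J4: z=[0.4797, 0.3898, -0.7861] o=[-0.4372, 0.7320, -0.4299] → [-0.3729, 0.4803, 0.0107, 0.4797, 0.3898, -0.7861]
J5: z=[0.7146, 0.3464, 0.6078] o=[-0.0552, 0.0921, -0.5143] → [-0.5760, 0.1817, 0.5737, 0.7146, 0.3464, 0.6078]
J6: z=[-0.6915, 0.2181, 0.6887] o=[-0.0386, 0.5338, -0.6375] → [-0.2005, -0.7631, 0.0404, -0.6915, 0.2181, 0.6887]
V = J·q̇ = [0.0263, -1.0603, 0.1318, 0.0399, -0.6484, 2.0380]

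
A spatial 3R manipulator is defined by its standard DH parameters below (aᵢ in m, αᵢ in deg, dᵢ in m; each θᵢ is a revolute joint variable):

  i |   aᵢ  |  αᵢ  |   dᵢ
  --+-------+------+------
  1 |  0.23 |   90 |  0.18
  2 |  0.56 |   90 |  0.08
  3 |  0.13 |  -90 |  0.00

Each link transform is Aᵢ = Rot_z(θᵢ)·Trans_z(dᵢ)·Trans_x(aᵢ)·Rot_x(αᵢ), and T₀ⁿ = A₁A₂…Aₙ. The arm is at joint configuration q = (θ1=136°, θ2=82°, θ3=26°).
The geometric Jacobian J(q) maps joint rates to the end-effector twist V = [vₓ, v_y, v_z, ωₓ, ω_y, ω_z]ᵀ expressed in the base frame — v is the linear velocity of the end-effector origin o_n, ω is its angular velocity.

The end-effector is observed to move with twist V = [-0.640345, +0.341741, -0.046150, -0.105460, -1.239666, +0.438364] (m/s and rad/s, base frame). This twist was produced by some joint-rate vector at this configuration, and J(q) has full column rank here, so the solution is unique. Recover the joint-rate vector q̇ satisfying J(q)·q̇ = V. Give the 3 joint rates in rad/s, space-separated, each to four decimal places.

o_n = [-0.1380, 0.3237, 0.8503]
J₁: ẑ×o_n = [-0.3237, -0.1380, 0.0000], ω = ẑ
J2: z=[0.6947, 0.7193, 0.0000] o=[-0.1654, 0.1598, 0.1800] → [0.4821, -0.4656, 0.0942, 0.6947, 0.7193, 0.0000]
J3: z=[-0.7123, 0.6879, -0.1392] o=[-0.1659, 0.2715, 0.7346] → [0.0869, 0.0785, -0.0564, -0.7123, 0.6879, -0.1392]
q̇ = J⁺·V = [0.3280, -0.9650, -0.7930]

0.3280 -0.9650 -0.7930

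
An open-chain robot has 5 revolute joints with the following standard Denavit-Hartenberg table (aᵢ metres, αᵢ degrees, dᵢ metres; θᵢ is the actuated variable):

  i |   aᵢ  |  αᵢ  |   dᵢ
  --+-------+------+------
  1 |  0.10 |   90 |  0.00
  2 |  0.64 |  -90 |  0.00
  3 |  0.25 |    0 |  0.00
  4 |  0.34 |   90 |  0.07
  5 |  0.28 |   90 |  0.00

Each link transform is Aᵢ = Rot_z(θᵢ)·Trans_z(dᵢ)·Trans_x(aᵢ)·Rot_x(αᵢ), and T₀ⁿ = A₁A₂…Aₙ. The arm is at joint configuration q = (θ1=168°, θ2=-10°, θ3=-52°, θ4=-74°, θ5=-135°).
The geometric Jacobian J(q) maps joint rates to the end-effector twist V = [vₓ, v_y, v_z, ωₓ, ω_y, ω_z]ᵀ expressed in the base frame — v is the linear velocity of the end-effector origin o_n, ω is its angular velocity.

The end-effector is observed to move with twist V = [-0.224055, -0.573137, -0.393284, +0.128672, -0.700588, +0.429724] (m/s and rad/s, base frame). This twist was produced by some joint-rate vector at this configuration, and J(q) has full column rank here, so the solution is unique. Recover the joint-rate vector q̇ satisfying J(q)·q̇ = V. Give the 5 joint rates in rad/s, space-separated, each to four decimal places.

0.7210 -0.5010 0.4010 -0.7350 0.2680

o_n = [-0.6956, 0.4667, -0.2494]
J₁: ẑ×o_n = [-0.4667, -0.6956, 0.0000], ω = ẑ
J2: z=[0.2079, 0.9781, 0.0000] o=[-0.0978, 0.0208, 0.0000] → [-0.2440, 0.0519, 0.6774, 0.2079, 0.9781, 0.0000]
J3: z=[-0.1699, 0.0361, 0.9848] o=[-0.7143, 0.1518, -0.1111] → [-0.3151, -0.0050, -0.0542, -0.1699, 0.0361, 0.9848]
J4: z=[-0.1699, 0.0361, 0.9848] o=[-0.8216, 0.3760, -0.1379] → [-0.0933, 0.1052, -0.0200, -0.1699, 0.0361, 0.9848]
J5: z=[0.6571, -0.7406, 0.1405] o=[-0.5838, 0.6067, -0.0342] → [0.1790, 0.1257, -0.1748, 0.6571, -0.7406, 0.1405]
q̇ = J⁺·V = [0.7210, -0.5010, 0.4010, -0.7350, 0.2680]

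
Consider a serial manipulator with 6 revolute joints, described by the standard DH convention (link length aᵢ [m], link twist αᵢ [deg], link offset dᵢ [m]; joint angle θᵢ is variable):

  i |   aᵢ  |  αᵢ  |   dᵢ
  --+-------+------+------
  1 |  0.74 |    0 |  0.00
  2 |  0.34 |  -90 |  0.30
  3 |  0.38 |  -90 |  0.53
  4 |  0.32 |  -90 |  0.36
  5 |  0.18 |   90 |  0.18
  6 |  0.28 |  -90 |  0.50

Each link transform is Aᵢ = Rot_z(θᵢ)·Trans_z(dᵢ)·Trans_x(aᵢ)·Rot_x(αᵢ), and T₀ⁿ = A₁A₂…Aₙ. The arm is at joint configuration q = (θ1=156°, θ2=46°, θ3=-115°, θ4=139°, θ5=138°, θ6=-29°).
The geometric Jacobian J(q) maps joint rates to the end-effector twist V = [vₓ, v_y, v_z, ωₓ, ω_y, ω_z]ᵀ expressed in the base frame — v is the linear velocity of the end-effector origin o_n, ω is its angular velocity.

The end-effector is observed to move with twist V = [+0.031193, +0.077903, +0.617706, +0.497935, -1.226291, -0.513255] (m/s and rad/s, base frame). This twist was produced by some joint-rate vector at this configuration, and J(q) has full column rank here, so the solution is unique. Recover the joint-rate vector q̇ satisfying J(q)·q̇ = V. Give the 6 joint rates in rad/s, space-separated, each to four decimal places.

o_n = [-0.5775, -0.0271, 0.2613]
J₁: ẑ×o_n = [0.0271, -0.5775, 0.0000], ω = ẑ
J2: z=[0.0000, 0.0000, 1.0000] o=[-0.6760, 0.3010, 0.0000] → [0.3281, 0.0985, -0.0000, 0.0000, 0.0000, 1.0000]
J3: z=[0.3746, -0.9272, 0.0000] o=[-0.9913, 0.1736, 0.3000] → [0.0359, 0.0145, 0.3084, 0.3746, -0.9272, 0.0000]
J4: z=[-0.8403, -0.3395, 0.4226] o=[-0.6438, -0.2576, 0.6444] → [0.0327, -0.2939, -0.1712, -0.8403, -0.3395, 0.4226]
J5: z=[0.0256, -0.8036, -0.5946] o=[-1.1196, -0.2234, 0.5777] → [0.3710, -0.3142, 0.4407, 0.0256, -0.8036, -0.5946]
J6: z=[0.2621, 0.5794, -0.7718] o=[-0.9414, -0.3926, 0.5112] → [0.1372, -0.2153, -0.1150, 0.2621, 0.5794, -0.7718]
q̇ = J⁺·V = [-0.0310, -0.3710, 0.5610, -0.5210, 0.6410, -0.6350]

-0.0310 -0.3710 0.5610 -0.5210 0.6410 -0.6350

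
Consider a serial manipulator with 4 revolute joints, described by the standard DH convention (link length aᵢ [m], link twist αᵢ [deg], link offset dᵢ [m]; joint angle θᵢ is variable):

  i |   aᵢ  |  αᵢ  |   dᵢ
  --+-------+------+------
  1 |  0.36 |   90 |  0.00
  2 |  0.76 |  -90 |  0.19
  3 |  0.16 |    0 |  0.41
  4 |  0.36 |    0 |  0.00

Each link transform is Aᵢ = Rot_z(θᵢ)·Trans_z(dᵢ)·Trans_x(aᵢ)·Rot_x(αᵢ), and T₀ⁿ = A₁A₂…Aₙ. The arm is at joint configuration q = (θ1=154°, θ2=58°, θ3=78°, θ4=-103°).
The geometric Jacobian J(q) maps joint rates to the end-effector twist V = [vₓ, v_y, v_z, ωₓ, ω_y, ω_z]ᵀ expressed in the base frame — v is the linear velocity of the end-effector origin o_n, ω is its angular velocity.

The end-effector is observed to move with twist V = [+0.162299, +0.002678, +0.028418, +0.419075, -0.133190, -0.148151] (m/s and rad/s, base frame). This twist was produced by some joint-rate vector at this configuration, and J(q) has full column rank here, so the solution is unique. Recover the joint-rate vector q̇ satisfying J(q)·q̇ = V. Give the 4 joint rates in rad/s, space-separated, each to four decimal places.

o_n = [-0.4629, 0.4323, 1.1667]
J₁: ẑ×o_n = [-0.4323, -0.4629, 0.0000], ω = ẑ
J2: z=[0.4384, 0.8988, 0.0000] o=[-0.3236, 0.1578, 0.0000] → [1.0486, -0.5114, 0.2456, 0.4384, 0.8988, 0.0000]
J3: z=[0.7622, -0.3718, 0.5299] o=[-0.6023, 0.5051, 0.6445] → [-0.1555, -0.3242, -0.0037, 0.7622, -0.3718, 0.5299]
J4: z=[0.7622, -0.3718, 0.5299] o=[-0.3742, 0.2198, 0.8900] → [-0.2155, -0.2579, 0.1290, 0.7622, -0.3718, 0.5299]
q̇ = J⁺·V = [-0.4200, 0.0640, 0.4030, 0.1100]

-0.4200 0.0640 0.4030 0.1100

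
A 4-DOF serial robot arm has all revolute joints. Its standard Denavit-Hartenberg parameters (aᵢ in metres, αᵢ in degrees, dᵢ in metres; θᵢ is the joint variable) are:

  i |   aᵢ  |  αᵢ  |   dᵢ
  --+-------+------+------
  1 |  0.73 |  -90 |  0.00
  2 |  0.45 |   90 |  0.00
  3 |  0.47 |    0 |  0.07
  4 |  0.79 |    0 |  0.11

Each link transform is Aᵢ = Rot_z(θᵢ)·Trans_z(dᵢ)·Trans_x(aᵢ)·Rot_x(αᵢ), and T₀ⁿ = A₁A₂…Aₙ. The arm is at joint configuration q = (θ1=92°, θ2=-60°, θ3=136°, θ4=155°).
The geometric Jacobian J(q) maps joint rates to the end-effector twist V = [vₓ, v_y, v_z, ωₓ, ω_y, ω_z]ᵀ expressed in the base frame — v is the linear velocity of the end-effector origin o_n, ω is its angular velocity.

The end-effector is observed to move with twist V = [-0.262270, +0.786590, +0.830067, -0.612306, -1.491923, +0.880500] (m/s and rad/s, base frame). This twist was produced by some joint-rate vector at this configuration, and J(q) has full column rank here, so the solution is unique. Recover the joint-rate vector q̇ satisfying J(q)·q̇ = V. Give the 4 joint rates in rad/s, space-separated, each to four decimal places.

o_n = [0.3839, 0.7855, 0.4321]
J₁: ẑ×o_n = [-0.7855, 0.3839, 0.0000], ω = ẑ
J2: z=[-0.9994, -0.0349, 0.0000] o=[-0.0255, 0.7296, 0.0000] → [-0.0151, 0.4318, -0.0416, -0.9994, -0.0349, 0.0000]
J3: z=[0.0302, -0.8655, 0.5000] o=[-0.0333, 0.9544, 0.3897] → [0.0478, 0.2073, 0.3560, 0.0302, -0.8655, 0.5000]
J4: z=[0.0302, -0.8655, 0.5000] o=[-0.3516, 0.7135, 0.1319] → [-0.2958, 0.3587, 0.6387, 0.0302, -0.8655, 0.5000]
q̇ = J⁺·V = [0.0320, 0.6640, 0.8000, 0.8970]

0.0320 0.6640 0.8000 0.8970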